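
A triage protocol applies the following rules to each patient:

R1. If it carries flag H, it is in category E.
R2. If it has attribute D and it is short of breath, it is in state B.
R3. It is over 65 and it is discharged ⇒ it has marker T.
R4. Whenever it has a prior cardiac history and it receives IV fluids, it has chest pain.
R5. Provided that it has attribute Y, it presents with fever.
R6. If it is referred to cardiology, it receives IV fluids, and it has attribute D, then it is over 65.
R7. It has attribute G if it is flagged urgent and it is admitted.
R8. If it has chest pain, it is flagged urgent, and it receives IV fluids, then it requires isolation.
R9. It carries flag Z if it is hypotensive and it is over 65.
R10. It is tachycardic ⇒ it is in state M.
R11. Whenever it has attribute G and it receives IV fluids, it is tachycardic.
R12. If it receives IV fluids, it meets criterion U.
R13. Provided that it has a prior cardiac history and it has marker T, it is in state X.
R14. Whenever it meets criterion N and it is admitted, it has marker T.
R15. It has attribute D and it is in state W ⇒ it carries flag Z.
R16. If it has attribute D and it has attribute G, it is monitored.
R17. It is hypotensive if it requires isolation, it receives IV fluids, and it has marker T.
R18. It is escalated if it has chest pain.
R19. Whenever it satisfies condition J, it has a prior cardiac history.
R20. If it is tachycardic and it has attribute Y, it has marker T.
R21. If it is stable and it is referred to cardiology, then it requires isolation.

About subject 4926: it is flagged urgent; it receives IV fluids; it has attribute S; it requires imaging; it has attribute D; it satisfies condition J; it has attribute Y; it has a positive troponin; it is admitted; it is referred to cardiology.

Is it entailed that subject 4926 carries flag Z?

By R6 (it is referred to cardiology, it receives IV fluids, it has attribute D): it is over 65.
By R7 (it is flagged urgent, it is admitted): it has attribute G.
By R11 (it has attribute G, it receives IV fluids): it is tachycardic.
By R19 (it satisfies condition J): it has a prior cardiac history.
By R20 (it is tachycardic, it has attribute Y): it has marker T.
By R4 (it has a prior cardiac history, it receives IV fluids): it has chest pain.
By R8 (it has chest pain, it is flagged urgent, it receives IV fluids): it requires isolation.
By R17 (it requires isolation, it receives IV fluids, it has marker T): it is hypotensive.
By R9 (it is hypotensive, it is over 65): it carries flag Z.

Yes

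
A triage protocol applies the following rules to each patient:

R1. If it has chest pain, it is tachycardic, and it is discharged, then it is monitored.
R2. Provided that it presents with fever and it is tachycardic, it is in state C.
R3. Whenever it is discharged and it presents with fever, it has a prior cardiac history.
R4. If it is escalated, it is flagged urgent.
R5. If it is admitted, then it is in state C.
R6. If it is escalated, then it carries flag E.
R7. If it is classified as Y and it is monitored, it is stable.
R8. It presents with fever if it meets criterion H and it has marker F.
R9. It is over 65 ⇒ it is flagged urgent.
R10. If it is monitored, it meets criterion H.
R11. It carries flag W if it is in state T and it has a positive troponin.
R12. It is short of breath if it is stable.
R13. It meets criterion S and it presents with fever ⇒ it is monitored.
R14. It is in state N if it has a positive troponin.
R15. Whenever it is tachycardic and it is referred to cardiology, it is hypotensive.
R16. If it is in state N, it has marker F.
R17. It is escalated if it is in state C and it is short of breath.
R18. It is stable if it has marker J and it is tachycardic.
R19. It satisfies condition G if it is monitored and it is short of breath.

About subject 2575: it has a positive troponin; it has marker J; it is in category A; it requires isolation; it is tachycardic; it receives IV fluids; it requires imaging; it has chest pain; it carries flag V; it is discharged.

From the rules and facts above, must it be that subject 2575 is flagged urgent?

Yes

By R1 (it has chest pain, it is tachycardic, it is discharged): it is monitored.
By R10 (it is monitored): it meets criterion H.
By R14 (it has a positive troponin): it is in state N.
By R16 (it is in state N): it has marker F.
By R18 (it has marker J, it is tachycardic): it is stable.
By R8 (it meets criterion H, it has marker F): it presents with fever.
By R12 (it is stable): it is short of breath.
By R2 (it presents with fever, it is tachycardic): it is in state C.
By R17 (it is in state C, it is short of breath): it is escalated.
By R4 (it is escalated): it is flagged urgent.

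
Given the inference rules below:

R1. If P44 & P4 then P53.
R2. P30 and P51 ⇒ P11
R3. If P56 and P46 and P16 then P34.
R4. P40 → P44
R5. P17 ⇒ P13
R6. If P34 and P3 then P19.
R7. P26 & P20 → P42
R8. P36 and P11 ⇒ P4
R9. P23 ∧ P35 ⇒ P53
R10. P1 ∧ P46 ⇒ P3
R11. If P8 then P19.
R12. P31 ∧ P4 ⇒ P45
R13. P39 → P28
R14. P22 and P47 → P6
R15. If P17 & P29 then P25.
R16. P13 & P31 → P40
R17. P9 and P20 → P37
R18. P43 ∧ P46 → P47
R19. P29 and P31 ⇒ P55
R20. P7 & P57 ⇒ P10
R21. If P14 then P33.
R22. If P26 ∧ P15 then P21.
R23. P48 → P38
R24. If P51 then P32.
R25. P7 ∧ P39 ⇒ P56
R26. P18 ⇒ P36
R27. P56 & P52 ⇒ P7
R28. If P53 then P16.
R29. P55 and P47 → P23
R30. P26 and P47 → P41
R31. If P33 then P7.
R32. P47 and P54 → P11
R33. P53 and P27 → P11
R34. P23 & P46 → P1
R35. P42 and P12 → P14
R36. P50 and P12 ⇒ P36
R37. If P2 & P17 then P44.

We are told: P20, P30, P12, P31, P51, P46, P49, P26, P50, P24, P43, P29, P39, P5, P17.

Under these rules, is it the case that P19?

Yes

P11  (by R2: P30, P51)
P13  (by R5: P17)
P42  (by R7: P26, P20)
P40  (by R16: P13, P31)
P47  (by R18: P43, P46)
P55  (by R19: P29, P31)
P23  (by R29: P55, P47)
P1  (by R34: P23, P46)
P14  (by R35: P42, P12)
P36  (by R36: P50, P12)
P44  (by R4: P40)
P4  (by R8: P36, P11)
P3  (by R10: P1, P46)
P33  (by R21: P14)
P7  (by R31: P33)
P53  (by R1: P44, P4)
P56  (by R25: P7, P39)
P16  (by R28: P53)
P34  (by R3: P56, P46, P16)
P19  (by R6: P34, P3)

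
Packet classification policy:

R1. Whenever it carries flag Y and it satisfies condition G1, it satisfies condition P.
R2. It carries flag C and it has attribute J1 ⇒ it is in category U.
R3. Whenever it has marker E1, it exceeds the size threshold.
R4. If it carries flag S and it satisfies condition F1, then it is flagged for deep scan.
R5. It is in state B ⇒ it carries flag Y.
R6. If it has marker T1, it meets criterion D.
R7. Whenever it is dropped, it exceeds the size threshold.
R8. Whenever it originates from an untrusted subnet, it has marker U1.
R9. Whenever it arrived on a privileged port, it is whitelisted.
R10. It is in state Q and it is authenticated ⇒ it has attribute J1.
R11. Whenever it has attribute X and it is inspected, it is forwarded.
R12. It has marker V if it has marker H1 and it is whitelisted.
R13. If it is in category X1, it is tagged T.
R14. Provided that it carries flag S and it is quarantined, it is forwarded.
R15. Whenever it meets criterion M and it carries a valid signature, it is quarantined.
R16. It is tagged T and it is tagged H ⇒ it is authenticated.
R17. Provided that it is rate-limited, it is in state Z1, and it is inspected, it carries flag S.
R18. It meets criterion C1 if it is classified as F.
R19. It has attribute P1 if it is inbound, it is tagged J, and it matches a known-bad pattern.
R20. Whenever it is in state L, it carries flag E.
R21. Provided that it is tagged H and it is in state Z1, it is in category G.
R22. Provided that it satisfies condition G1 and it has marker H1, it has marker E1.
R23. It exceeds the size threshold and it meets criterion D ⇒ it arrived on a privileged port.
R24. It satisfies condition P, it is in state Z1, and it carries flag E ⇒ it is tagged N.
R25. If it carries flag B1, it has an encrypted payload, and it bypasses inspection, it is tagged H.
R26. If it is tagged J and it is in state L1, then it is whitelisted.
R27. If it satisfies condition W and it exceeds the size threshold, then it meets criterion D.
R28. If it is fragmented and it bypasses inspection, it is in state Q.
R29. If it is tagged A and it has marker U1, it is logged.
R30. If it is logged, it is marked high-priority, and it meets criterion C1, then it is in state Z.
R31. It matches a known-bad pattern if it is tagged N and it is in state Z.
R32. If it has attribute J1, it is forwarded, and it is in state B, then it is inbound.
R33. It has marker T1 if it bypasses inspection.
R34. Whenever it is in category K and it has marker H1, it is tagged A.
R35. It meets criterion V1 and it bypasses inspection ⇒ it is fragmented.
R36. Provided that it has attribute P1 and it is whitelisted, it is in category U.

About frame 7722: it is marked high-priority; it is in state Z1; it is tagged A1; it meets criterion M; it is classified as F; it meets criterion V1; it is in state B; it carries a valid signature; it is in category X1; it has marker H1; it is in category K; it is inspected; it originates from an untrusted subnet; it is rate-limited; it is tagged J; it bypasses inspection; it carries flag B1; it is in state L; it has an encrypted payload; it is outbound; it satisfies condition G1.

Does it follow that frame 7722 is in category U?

By R5 (it is in state B): it carries flag Y.
By R8 (it originates from an untrusted subnet): it has marker U1.
By R13 (it is in category X1): it is tagged T.
By R15 (it meets criterion M, it carries a valid signature): it is quarantined.
By R17 (it is rate-limited, it is in state Z1, it is inspected): it carries flag S.
By R18 (it is classified as F): it meets criterion C1.
By R20 (it is in state L): it carries flag E.
By R22 (it satisfies condition G1, it has marker H1): it has marker E1.
By R25 (it carries flag B1, it has an encrypted payload, it bypasses inspection): it is tagged H.
By R33 (it bypasses inspection): it has marker T1.
By R34 (it is in category K, it has marker H1): it is tagged A.
By R35 (it meets criterion V1, it bypasses inspection): it is fragmented.
By R1 (it carries flag Y, it satisfies condition G1): it satisfies condition P.
By R3 (it has marker E1): it exceeds the size threshold.
By R6 (it has marker T1): it meets criterion D.
By R14 (it carries flag S, it is quarantined): it is forwarded.
By R16 (it is tagged T, it is tagged H): it is authenticated.
By R23 (it exceeds the size threshold, it meets criterion D): it arrived on a privileged port.
By R24 (it satisfies condition P, it is in state Z1, it carries flag E): it is tagged N.
By R28 (it is fragmented, it bypasses inspection): it is in state Q.
By R29 (it is tagged A, it has marker U1): it is logged.
By R30 (it is logged, it is marked high-priority, it meets criterion C1): it is in state Z.
By R31 (it is tagged N, it is in state Z): it matches a known-bad pattern.
By R9 (it arrived on a privileged port): it is whitelisted.
By R10 (it is in state Q, it is authenticated): it has attribute J1.
By R32 (it has attribute J1, it is forwarded, it is in state B): it is inbound.
By R19 (it is inbound, it is tagged J, it matches a known-bad pattern): it has attribute P1.
By R36 (it has attribute P1, it is whitelisted): it is in category U.

Yes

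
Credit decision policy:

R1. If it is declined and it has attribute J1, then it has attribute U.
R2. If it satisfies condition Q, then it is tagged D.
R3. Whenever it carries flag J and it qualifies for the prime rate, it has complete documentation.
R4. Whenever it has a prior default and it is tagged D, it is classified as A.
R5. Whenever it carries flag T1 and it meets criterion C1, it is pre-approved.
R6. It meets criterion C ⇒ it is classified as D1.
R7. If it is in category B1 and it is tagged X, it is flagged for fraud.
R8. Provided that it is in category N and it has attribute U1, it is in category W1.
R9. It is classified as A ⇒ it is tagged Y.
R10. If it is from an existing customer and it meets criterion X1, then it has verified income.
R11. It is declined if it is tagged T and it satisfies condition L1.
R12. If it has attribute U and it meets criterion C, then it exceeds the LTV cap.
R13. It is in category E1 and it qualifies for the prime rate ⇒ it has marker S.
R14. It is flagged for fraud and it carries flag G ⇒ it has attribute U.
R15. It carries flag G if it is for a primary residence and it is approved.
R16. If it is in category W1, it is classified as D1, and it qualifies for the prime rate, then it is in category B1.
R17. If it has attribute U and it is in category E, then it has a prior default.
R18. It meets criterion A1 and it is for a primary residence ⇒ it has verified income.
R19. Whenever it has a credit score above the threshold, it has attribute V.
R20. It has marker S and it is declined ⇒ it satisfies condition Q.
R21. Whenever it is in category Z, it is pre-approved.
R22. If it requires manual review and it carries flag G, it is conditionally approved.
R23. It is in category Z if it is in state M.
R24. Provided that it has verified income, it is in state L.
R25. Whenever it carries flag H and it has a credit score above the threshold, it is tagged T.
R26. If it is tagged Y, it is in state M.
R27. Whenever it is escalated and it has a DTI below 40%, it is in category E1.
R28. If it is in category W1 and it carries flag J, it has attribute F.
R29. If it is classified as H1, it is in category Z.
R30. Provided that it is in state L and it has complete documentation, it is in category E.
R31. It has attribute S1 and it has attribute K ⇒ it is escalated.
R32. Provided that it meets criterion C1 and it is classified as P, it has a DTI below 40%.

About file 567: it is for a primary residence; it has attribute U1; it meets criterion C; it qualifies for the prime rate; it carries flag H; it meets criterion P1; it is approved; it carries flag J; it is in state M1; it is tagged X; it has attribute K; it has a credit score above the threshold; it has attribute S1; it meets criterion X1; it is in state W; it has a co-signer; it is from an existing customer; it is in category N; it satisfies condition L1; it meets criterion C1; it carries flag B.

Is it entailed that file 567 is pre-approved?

No

Forward chaining from the given facts derives: has complete documentation, is classified as D1, is in category W1, has verified income, carries flag G, is in category B1, has attribute V, is in state L, is tagged T, has attribute F, is in category E, is escalated, is flagged for fraud, is declined, has attribute U, has a prior default, exceeds the LTV cap.
Rules concluding "it is pre-approved": R5 needs "it carries flag T1"; R21 needs "it is in category Z" — none of these are established.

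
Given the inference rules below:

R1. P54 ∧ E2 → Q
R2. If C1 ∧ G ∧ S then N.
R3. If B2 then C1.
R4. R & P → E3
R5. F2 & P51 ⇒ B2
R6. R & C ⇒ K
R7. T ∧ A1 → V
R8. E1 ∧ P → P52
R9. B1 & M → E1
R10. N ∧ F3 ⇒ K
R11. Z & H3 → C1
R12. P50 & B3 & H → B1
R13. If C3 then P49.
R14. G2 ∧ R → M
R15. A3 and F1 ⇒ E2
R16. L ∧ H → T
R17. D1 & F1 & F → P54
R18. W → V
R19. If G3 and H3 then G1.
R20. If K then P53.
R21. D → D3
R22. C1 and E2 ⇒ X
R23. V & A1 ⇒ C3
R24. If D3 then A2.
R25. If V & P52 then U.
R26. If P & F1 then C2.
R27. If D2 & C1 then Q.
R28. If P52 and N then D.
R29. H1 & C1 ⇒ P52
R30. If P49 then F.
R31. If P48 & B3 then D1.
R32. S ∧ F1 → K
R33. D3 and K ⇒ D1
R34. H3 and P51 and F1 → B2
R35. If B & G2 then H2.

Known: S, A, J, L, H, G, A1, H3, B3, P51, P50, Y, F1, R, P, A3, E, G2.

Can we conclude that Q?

Yes

B1  (by R12: P50, B3, H)
M  (by R14: G2, R)
E2  (by R15: A3, F1)
T  (by R16: L, H)
K  (by R32: S, F1)
B2  (by R34: H3, P51, F1)
C1  (by R3: B2)
V  (by R7: T, A1)
E1  (by R9: B1, M)
C3  (by R23: V, A1)
N  (by R2: C1, G, S)
P52  (by R8: E1, P)
P49  (by R13: C3)
D  (by R28: P52, N)
F  (by R30: P49)
D3  (by R21: D)
D1  (by R33: D3, K)
P54  (by R17: D1, F1, F)
Q  (by R1: P54, E2)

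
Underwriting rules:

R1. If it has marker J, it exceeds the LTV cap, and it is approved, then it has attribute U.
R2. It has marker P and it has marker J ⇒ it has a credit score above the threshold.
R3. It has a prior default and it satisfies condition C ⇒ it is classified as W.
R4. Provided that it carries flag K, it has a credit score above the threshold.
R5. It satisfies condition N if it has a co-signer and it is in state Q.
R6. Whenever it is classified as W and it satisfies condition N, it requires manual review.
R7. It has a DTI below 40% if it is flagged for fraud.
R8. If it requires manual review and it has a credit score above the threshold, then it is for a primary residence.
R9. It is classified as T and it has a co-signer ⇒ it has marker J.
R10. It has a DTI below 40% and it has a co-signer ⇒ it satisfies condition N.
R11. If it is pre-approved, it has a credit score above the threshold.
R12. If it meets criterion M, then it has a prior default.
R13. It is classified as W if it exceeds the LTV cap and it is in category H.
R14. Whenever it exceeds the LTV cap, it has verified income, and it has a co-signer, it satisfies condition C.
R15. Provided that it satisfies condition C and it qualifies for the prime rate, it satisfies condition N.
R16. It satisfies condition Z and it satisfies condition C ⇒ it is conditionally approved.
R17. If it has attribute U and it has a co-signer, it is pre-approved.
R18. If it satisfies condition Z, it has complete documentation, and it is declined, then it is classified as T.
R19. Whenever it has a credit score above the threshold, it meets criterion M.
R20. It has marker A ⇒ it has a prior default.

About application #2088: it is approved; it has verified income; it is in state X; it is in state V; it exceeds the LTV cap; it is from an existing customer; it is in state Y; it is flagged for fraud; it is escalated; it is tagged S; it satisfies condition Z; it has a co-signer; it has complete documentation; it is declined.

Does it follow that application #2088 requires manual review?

Yes

By R7 (it is flagged for fraud): it has a DTI below 40%.
By R10 (it has a DTI below 40%, it has a co-signer): it satisfies condition N.
By R14 (it exceeds the LTV cap, it has verified income, it has a co-signer): it satisfies condition C.
By R18 (it satisfies condition Z, it has complete documentation, it is declined): it is classified as T.
By R9 (it is classified as T, it has a co-signer): it has marker J.
By R1 (it has marker J, it exceeds the LTV cap, it is approved): it has attribute U.
By R17 (it has attribute U, it has a co-signer): it is pre-approved.
By R11 (it is pre-approved): it has a credit score above the threshold.
By R19 (it has a credit score above the threshold): it meets criterion M.
By R12 (it meets criterion M): it has a prior default.
By R3 (it has a prior default, it satisfies condition C): it is classified as W.
By R6 (it is classified as W, it satisfies condition N): it requires manual review.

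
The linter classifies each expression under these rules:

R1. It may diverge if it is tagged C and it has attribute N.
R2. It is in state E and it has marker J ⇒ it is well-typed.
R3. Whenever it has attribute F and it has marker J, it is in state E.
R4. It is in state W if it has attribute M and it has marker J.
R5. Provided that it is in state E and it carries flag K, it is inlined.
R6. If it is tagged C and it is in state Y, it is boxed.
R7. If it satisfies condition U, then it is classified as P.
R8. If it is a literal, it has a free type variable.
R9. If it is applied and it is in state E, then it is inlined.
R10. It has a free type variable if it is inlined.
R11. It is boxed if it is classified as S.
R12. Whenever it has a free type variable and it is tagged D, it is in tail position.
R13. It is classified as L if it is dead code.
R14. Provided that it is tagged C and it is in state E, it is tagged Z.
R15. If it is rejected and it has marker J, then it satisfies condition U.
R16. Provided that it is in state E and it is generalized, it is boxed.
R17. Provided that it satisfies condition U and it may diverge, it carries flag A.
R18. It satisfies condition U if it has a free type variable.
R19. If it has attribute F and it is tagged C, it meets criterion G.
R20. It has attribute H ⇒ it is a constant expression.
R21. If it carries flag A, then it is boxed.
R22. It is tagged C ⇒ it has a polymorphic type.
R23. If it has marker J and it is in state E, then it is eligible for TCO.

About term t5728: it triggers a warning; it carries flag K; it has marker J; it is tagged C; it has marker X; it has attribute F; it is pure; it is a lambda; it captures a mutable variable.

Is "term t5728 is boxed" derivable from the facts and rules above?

No

Forward chaining from the given facts derives: is in state E, is inlined, has a free type variable, is tagged Z, satisfies condition U, meets criterion G, has a polymorphic type, is eligible for TCO, is well-typed, is classified as P.
Rules concluding "it is boxed": R6 needs "it is in state Y"; R11 needs "it is classified as S"; R16 needs "it is generalized"; R21 needs "it carries flag A" — none of these are established.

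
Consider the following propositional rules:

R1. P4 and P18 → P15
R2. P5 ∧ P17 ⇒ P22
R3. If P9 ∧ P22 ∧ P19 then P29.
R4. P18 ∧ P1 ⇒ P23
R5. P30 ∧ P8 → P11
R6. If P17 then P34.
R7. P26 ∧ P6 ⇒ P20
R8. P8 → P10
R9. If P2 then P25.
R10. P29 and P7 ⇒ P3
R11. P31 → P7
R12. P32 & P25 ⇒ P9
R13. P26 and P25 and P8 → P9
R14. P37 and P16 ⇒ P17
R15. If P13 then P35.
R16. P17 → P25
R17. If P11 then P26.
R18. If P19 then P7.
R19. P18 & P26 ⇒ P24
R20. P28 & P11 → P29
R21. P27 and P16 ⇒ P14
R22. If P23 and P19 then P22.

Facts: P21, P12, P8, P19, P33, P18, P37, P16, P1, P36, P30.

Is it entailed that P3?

P23  (by R4: P18, P1)
P11  (by R5: P30, P8)
P17  (by R14: P37, P16)
P25  (by R16: P17)
P26  (by R17: P11)
P7  (by R18: P19)
P22  (by R22: P23, P19)
P9  (by R13: P26, P25, P8)
P29  (by R3: P9, P22, P19)
P3  (by R10: P29, P7)

Yes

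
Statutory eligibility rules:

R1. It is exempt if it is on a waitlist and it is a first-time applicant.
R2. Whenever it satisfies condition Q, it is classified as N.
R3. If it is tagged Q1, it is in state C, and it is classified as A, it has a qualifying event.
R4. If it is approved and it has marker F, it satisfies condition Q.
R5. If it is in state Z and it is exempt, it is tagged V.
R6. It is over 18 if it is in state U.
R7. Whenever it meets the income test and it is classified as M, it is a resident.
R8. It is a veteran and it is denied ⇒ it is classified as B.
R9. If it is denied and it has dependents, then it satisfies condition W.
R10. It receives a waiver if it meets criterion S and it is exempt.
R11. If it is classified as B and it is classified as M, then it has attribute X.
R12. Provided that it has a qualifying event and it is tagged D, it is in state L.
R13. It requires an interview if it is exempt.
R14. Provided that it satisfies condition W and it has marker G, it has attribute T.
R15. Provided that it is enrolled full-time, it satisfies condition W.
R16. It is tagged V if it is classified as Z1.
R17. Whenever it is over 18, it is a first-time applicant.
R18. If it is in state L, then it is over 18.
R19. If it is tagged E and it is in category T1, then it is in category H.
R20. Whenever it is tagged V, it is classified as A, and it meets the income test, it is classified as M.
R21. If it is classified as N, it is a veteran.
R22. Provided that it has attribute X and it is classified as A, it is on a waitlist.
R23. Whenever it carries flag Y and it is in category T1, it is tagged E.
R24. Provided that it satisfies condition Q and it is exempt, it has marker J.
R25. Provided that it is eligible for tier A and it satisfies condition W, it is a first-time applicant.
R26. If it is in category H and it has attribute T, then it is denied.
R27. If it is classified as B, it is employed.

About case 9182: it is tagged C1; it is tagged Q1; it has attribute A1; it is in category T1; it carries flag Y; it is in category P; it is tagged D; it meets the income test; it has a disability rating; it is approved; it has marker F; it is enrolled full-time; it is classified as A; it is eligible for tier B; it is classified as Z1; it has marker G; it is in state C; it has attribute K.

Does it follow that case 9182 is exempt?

Yes

By R3 (it is tagged Q1, it is in state C, it is classified as A): it has a qualifying event.
By R4 (it is approved, it has marker F): it satisfies condition Q.
By R12 (it has a qualifying event, it is tagged D): it is in state L.
By R15 (it is enrolled full-time): it satisfies condition W.
By R16 (it is classified as Z1): it is tagged V.
By R18 (it is in state L): it is over 18.
By R20 (it is tagged V, it is classified as A, it meets the income test): it is classified as M.
By R23 (it carries flag Y, it is in category T1): it is tagged E.
By R2 (it satisfies condition Q): it is classified as N.
By R14 (it satisfies condition W, it has marker G): it has attribute T.
By R17 (it is over 18): it is a first-time applicant.
By R19 (it is tagged E, it is in category T1): it is in category H.
By R21 (it is classified as N): it is a veteran.
By R26 (it is in category H, it has attribute T): it is denied.
By R8 (it is a veteran, it is denied): it is classified as B.
By R11 (it is classified as B, it is classified as M): it has attribute X.
By R22 (it has attribute X, it is classified as A): it is on a waitlist.
By R1 (it is on a waitlist, it is a first-time applicant): it is exempt.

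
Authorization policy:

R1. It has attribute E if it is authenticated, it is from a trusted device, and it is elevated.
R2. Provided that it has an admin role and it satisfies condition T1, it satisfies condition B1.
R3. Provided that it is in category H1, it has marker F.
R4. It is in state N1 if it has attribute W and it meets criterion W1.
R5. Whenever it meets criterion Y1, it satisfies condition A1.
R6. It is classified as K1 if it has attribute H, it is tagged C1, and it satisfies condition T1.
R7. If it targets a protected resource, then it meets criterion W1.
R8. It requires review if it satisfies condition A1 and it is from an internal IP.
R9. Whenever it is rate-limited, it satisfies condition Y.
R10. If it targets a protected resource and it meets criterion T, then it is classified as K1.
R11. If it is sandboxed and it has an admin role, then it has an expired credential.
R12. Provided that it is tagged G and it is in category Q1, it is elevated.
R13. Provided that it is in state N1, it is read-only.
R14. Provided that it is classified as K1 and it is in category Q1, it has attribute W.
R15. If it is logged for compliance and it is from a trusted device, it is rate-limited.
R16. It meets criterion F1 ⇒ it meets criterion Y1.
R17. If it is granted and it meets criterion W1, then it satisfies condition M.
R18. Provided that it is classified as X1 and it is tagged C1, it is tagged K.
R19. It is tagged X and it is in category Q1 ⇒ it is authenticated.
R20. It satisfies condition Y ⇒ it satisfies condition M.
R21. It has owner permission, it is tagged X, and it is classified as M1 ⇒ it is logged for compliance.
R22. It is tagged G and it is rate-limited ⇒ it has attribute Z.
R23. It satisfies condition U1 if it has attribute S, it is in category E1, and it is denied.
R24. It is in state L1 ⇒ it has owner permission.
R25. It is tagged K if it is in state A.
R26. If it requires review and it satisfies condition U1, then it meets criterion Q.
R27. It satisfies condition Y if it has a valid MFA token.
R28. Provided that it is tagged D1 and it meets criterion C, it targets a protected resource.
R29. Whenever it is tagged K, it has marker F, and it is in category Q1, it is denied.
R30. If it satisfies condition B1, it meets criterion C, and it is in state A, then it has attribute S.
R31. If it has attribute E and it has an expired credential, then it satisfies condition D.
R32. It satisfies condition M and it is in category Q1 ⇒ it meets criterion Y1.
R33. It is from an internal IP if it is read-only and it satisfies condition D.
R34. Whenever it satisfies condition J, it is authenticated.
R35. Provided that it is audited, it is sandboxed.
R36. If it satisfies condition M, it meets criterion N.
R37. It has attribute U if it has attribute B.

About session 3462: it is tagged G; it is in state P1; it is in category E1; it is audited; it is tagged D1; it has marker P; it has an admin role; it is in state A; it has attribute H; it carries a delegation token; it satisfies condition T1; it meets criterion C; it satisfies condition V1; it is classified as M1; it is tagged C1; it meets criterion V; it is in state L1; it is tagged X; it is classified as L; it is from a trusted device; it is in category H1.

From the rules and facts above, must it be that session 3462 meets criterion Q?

No

Forward chaining from the given facts derives: satisfies condition B1, has marker F, is classified as K1, has owner permission, is tagged K, targets a protected resource, has attribute S, is sandboxed, meets criterion W1, has an expired credential, is logged for compliance, is rate-limited, has attribute Z, satisfies condition Y, satisfies condition M, meets criterion N.
The only rule concluding "it meets criterion Q" is R26, which needs "it requires review"; that is never established.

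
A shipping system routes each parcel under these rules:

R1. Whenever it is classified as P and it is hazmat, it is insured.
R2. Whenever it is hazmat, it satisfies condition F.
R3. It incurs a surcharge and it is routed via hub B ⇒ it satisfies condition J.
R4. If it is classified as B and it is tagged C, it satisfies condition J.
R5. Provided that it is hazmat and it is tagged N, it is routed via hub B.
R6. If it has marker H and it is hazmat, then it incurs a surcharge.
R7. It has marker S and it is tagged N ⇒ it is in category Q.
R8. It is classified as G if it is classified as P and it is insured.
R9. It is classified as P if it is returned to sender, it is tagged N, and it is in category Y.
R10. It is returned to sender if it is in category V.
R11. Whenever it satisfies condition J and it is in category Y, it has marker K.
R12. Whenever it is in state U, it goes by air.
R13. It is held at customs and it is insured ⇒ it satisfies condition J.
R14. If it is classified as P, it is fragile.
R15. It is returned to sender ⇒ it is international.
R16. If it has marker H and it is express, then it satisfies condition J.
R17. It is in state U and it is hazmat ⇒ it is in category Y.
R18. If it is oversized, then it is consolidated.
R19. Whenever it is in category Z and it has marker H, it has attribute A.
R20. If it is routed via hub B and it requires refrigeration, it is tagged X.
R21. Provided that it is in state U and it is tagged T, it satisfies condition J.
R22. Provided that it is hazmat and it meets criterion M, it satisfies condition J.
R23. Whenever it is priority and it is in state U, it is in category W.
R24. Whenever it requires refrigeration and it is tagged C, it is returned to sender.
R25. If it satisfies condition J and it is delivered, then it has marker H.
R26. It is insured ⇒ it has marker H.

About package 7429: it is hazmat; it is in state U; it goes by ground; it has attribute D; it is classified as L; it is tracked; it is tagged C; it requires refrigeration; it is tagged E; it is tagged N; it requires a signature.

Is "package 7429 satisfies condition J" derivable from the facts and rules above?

Yes

By R5 (it is hazmat, it is tagged N): it is routed via hub B.
By R17 (it is in state U, it is hazmat): it is in category Y.
By R24 (it requires refrigeration, it is tagged C): it is returned to sender.
By R9 (it is returned to sender, it is tagged N, it is in category Y): it is classified as P.
By R1 (it is classified as P, it is hazmat): it is insured.
By R26 (it is insured): it has marker H.
By R6 (it has marker H, it is hazmat): it incurs a surcharge.
By R3 (it incurs a surcharge, it is routed via hub B): it satisfies condition J.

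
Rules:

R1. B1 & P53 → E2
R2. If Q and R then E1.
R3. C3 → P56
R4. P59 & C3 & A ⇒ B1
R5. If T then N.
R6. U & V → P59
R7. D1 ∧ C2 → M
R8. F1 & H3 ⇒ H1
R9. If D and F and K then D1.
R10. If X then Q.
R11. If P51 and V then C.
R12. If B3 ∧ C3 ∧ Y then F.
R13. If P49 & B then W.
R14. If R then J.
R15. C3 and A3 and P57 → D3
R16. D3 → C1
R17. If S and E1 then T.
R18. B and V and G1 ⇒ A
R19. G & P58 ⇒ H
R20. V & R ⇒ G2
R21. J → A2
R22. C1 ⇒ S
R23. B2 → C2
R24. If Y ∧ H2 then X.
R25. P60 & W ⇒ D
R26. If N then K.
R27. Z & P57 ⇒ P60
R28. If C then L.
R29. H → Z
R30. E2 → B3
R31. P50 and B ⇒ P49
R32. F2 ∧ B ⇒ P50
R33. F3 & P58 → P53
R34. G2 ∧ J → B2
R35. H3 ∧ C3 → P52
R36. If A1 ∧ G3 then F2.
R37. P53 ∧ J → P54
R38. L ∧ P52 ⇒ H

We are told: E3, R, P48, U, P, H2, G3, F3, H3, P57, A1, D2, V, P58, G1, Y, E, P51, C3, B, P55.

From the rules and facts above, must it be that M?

No

Forward chaining from the given facts derives: P56, P59, C, J, A, G2, A2, X, L, P53, B2, P52, F2, P54, H, B1, Q, C2, Z, P50, E2, E1, P60, B3, P49, F, W, D.
The only rule concluding M is R7, which needs D1; that is never established.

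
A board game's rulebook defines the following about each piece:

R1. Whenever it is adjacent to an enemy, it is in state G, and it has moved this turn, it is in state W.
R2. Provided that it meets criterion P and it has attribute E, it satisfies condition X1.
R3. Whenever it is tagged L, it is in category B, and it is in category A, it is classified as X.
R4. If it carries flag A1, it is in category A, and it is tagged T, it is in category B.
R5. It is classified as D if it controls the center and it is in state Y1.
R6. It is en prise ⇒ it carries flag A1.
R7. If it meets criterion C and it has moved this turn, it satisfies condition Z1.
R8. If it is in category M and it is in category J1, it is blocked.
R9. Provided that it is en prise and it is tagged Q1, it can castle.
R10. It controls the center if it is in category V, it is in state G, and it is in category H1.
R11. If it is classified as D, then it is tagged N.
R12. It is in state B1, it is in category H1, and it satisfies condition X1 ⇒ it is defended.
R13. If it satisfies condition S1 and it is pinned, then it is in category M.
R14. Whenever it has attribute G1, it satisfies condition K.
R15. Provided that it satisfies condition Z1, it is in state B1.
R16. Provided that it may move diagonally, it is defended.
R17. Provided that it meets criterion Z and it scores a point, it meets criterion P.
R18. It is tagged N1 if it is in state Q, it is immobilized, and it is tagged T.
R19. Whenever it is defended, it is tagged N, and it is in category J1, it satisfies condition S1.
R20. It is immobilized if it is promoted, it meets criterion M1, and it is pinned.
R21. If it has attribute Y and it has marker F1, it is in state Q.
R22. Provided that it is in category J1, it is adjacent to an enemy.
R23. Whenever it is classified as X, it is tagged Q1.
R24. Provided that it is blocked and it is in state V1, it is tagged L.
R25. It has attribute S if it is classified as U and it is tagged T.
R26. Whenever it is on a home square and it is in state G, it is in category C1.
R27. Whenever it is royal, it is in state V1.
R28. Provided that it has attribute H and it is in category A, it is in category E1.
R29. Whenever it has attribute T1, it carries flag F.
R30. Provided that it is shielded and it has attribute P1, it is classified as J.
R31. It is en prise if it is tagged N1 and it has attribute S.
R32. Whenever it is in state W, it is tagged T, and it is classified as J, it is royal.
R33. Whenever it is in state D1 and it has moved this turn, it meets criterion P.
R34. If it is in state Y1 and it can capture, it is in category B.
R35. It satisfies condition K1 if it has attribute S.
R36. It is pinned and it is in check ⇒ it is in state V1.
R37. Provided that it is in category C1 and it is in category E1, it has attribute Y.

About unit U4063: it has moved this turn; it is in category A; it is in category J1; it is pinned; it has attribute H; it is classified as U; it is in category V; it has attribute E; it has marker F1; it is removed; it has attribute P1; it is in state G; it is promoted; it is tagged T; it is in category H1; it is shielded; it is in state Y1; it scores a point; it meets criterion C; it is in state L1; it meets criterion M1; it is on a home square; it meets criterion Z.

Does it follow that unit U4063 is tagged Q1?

By R7 (it meets criterion C, it has moved this turn): it satisfies condition Z1.
By R10 (it is in category V, it is in state G, it is in category H1): it controls the center.
By R15 (it satisfies condition Z1): it is in state B1.
By R17 (it meets criterion Z, it scores a point): it meets criterion P.
By R20 (it is promoted, it meets criterion M1, it is pinned): it is immobilized.
By R22 (it is in category J1): it is adjacent to an enemy.
By R25 (it is classified as U, it is tagged T): it has attribute S.
By R26 (it is on a home square, it is in state G): it is in category C1.
By R28 (it has attribute H, it is in category A): it is in category E1.
By R30 (it is shielded, it has attribute P1): it is classified as J.
By R37 (it is in category C1, it is in category E1): it has attribute Y.
By R1 (it is adjacent to an enemy, it is in state G, it has moved this turn): it is in state W.
By R2 (it meets criterion P, it has attribute E): it satisfies condition X1.
By R5 (it controls the center, it is in state Y1): it is classified as D.
By R11 (it is classified as D): it is tagged N.
By R12 (it is in state B1, it is in category H1, it satisfies condition X1): it is defended.
By R19 (it is defended, it is tagged N, it is in category J1): it satisfies condition S1.
By R21 (it has attribute Y, it has marker F1): it is in state Q.
By R32 (it is in state W, it is tagged T, it is classified as J): it is royal.
By R13 (it satisfies condition S1, it is pinned): it is in category M.
By R18 (it is in state Q, it is immobilized, it is tagged T): it is tagged N1.
By R27 (it is royal): it is in state V1.
By R31 (it is tagged N1, it has attribute S): it is en prise.
By R6 (it is en prise): it carries flag A1.
By R8 (it is in category M, it is in category J1): it is blocked.
By R24 (it is blocked, it is in state V1): it is tagged L.
By R4 (it carries flag A1, it is in category A, it is tagged T): it is in category B.
By R3 (it is tagged L, it is in category B, it is in category A): it is classified as X.
By R23 (it is classified as X): it is tagged Q1.

Yes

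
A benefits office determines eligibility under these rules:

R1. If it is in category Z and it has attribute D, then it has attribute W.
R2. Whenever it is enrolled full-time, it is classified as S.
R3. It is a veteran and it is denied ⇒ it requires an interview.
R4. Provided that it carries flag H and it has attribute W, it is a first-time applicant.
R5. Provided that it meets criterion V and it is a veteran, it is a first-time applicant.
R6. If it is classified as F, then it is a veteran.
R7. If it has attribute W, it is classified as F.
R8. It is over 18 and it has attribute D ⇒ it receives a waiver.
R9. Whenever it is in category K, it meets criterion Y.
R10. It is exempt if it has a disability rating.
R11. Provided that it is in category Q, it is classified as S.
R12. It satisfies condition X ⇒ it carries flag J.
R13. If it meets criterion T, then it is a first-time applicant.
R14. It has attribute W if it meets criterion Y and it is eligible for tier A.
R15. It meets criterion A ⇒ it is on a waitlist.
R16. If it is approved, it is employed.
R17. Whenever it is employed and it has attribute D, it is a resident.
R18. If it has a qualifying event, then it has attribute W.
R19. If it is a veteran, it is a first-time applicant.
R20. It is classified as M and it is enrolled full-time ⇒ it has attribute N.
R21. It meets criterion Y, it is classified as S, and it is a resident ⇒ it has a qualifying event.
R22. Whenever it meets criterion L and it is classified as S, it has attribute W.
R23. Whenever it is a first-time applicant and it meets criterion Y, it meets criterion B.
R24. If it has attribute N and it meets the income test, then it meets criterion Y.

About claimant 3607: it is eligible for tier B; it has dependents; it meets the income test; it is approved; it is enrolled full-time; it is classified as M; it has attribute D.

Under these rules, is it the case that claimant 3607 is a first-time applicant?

By R2 (it is enrolled full-time): it is classified as S.
By R16 (it is approved): it is employed.
By R17 (it is employed, it has attribute D): it is a resident.
By R20 (it is classified as M, it is enrolled full-time): it has attribute N.
By R24 (it has attribute N, it meets the income test): it meets criterion Y.
By R21 (it meets criterion Y, it is classified as S, it is a resident): it has a qualifying event.
By R18 (it has a qualifying event): it has attribute W.
By R7 (it has attribute W): it is classified as F.
By R6 (it is classified as F): it is a veteran.
By R19 (it is a veteran): it is a first-time applicant.

Yes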